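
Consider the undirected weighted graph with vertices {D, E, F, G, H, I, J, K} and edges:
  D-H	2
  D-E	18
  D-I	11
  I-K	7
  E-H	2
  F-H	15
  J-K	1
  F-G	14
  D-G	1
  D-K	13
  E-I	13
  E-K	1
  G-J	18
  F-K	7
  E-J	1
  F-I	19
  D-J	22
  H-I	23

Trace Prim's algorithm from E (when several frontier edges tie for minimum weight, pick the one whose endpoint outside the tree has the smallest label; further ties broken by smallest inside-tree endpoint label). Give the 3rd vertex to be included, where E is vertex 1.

K

Prim, starting at E.
Step 1: cheapest edge leaving the tree is E-J (1); add J.
Step 2: cheapest edge leaving the tree is E-K (1); add K.
Step 3: cheapest edge leaving the tree is E-H (2); add H.
Step 4: cheapest edge leaving the tree is D-H (2); add D.
Step 5: cheapest edge leaving the tree is D-G (1); add G.
Step 6: cheapest edge leaving the tree is F-K (7); add F.
Step 7: cheapest edge leaving the tree is I-K (7); add I.
Vertex order: E, J, K, H, D, G, F, I. The 3rd vertex is K.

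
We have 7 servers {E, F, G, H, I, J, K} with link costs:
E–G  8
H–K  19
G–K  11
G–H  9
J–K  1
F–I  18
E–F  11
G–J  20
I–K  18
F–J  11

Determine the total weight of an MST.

Kruskal's algorithm — process edges by increasing weight (ties by edge label):
J–K (1): add. Components now {E} {F} {G} {H} {I} {J,K}
E–G (8): add. Components now {E,G} {F} {H} {I} {J,K}
G–H (9): add. Components now {E,G,H} {F} {I} {J,K}
E–F (11): add. Components now {E,F,G,H} {I} {J,K}
F–J (11): add. Components now {E,F,G,H,J,K} {I}
G–K (11): skip — G and K already connected.
F–I (18): add. Components now {E,F,G,H,I,J,K}
MST edges: J–K, E–G, G–H, E–F, F–J, F–I; total weight 1+8+9+11+11+18 = 58.

58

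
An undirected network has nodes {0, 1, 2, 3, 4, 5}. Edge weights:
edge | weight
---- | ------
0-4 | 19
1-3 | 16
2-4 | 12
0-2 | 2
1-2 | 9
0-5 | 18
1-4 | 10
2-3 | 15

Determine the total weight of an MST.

54

Kruskal: consider edges lightest-first.
0-2 (2): add. Components now {0,2} {1} {3} {4} {5}
1-2 (9): add. Components now {0,1,2} {3} {4} {5}
1-4 (10): add. Components now {0,1,2,4} {3} {5}
2-4 (12): skip — 2 and 4 already connected.
2-3 (15): add. Components now {0,1,2,3,4} {5}
1-3 (16): skip — 1 and 3 already connected.
0-5 (18): add. Components now {0,1,2,3,4,5}
MST edges: 0-2, 1-2, 1-4, 2-3, 0-5; total weight 2+9+10+15+18 = 54.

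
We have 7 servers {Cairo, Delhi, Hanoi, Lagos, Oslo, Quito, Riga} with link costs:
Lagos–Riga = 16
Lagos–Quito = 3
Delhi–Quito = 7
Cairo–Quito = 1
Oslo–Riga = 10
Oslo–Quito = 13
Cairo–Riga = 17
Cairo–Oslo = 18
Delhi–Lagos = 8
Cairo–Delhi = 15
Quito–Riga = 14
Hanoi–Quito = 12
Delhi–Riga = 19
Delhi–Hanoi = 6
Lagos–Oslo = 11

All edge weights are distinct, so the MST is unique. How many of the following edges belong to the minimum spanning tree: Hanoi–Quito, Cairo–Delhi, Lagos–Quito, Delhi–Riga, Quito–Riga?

1

Kruskal's algorithm — process edges by increasing weight (ties by edge label):
Cairo–Quito (1): add — endpoints in different components.
Lagos–Quito (3): add — endpoints in different components.
Delhi–Hanoi (6): add — endpoints in different components.
Delhi–Quito (7): add — endpoints in different components.
Delhi–Lagos (8): skip — Delhi and Lagos already connected.
Oslo–Riga (10): add — endpoints in different components.
Lagos–Oslo (11): add — endpoints in different components.
MST edge set: {Cairo–Quito, Lagos–Quito, Delhi–Hanoi, Delhi–Quito, Oslo–Riga, Lagos–Oslo}.
Of the listed edges, {Lagos–Quito} are in the MST → 1.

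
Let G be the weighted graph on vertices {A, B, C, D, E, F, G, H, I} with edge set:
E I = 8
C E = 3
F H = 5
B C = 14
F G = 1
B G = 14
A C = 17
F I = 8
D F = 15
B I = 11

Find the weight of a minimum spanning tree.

Kruskal: consider edges lightest-first.
F G (1): add — endpoints in different components.
C E (3): add — endpoints in different components.
F H (5): add — endpoints in different components.
E I (8): add — endpoints in different components.
F I (8): add — endpoints in different components.
B I (11): add — endpoints in different components.
B C (14): skip — B and C already connected.
B G (14): skip — B and G already connected.
D F (15): add — endpoints in different components.
A C (17): add — endpoints in different components.
MST edges: F G, C E, F H, E I, F I, B I, D F, A C; total weight 1+3+5+8+8+11+15+17 = 68.

68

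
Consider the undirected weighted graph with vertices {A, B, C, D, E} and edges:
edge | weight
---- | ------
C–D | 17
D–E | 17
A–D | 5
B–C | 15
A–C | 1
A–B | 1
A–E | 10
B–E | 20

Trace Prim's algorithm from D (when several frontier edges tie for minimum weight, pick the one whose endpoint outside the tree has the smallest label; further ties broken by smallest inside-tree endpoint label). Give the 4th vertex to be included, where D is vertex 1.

Prim, starting at D.
Step 1: frontier [A–D 5, C–D 17, D–E 17] → take A–D (5); add A.
Step 2: frontier [A–B 1, A–C 1, A–E 10, C–D 17, D–E 17] → take A–B (1); add B.
Step 3: frontier [A–C 1, A–E 10, B–C 15, B–E 20, C–D 17, D–E 17] → take A–C (1); add C.
Step 4: frontier [A–E 10, B–E 20, D–E 17] → take A–E (10); add E.
Vertex order: D, A, B, C, E. The 4th vertex is C.

C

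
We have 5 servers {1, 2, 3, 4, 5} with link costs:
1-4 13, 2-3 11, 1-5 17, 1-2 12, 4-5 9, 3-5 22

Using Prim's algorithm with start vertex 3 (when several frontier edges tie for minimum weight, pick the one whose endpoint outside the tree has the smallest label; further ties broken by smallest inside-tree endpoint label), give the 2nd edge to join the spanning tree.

Grow the tree from 3 using Prim:
Step 1: cheapest edge leaving the tree is 2-3 (11); add 2.
Step 2: cheapest edge leaving the tree is 1-2 (12); add 1.
Step 3: cheapest edge leaving the tree is 1-4 (13); add 4.
Step 4: cheapest edge leaving the tree is 4-5 (9); add 5.
The 2nd edge added is 1-2.

1-2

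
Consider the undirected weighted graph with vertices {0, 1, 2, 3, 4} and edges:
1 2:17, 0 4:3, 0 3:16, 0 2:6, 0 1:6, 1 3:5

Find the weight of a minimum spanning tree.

20

Grow the tree from 0 using Prim:
Step 1: cheapest edge leaving the tree is 0 4 (3); add 4.
Step 2: cheapest edge leaving the tree is 0 1 (6); add 1.
Step 3: cheapest edge leaving the tree is 1 3 (5); add 3.
Step 4: cheapest edge leaving the tree is 0 2 (6); add 2.
MST edges: 0 4, 0 1, 1 3, 0 2; total weight 3+6+5+6 = 20.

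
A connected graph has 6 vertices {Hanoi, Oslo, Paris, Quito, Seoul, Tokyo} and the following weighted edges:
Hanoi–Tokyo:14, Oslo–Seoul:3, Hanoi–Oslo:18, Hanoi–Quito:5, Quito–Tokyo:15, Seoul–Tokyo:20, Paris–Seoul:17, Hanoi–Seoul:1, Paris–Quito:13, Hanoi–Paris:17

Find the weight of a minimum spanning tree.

36

Prim's algorithm from Hanoi:
Step 1: frontier [Hanoi–Seoul 1, Hanoi–Quito 5, Hanoi–Tokyo 14, Hanoi–Paris 17, Hanoi–Oslo 18] → take Hanoi–Seoul (1); add Seoul.
Step 2: frontier [Hanoi–Quito 5, Hanoi–Tokyo 14, Hanoi–Paris 17, Hanoi–Oslo 18, Oslo–Seoul 3, Paris–Seoul 17, Seoul–Tokyo 20] → take Oslo–Seoul (3); add Oslo.
Step 3: frontier [Hanoi–Quito 5, Hanoi–Tokyo 14, Hanoi–Paris 17, Paris–Seoul 17, Seoul–Tokyo 20] → take Hanoi–Quito (5); add Quito.
Step 4: frontier [Hanoi–Tokyo 14, Hanoi–Paris 17, Paris–Quito 13, Quito–Tokyo 15, Paris–Seoul 17, Seoul–Tokyo 20] → take Paris–Quito (13); add Paris.
Step 5: frontier [Hanoi–Tokyo 14, Quito–Tokyo 15, Seoul–Tokyo 20] → take Hanoi–Tokyo (14); add Tokyo.
MST edges: Hanoi–Seoul, Oslo–Seoul, Hanoi–Quito, Paris–Quito, Hanoi–Tokyo; total weight 1+3+5+13+14 = 36.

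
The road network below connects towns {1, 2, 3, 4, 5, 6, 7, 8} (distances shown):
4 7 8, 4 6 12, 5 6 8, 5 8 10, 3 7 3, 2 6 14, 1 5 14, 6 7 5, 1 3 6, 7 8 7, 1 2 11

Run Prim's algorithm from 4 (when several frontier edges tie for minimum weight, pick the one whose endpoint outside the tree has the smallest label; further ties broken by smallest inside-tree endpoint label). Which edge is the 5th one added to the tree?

7-8

Grow the tree from 4 using Prim:
Step 1: cheapest edge leaving the tree is 4 7 (8); add 7.
Step 2: cheapest edge leaving the tree is 3 7 (3); add 3.
Step 3: cheapest edge leaving the tree is 6 7 (5); add 6.
Step 4: cheapest edge leaving the tree is 1 3 (6); add 1.
Step 5: cheapest edge leaving the tree is 7 8 (7); add 8.
Step 6: cheapest edge leaving the tree is 5 6 (8); add 5.
Step 7: cheapest edge leaving the tree is 1 2 (11); add 2.
The 5th edge added is 7 8.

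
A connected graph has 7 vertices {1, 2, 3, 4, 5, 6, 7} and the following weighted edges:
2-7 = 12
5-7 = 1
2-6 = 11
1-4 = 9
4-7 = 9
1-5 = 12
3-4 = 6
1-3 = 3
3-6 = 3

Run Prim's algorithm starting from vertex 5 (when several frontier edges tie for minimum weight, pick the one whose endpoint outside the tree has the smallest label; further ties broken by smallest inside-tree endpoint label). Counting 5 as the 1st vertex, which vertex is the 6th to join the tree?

Prim, starting at 5.
Step 1: frontier [5-7 1, 1-5 12] → take 5-7 (1); add 7.
Step 2: frontier [1-5 12, 4-7 9, 2-7 12] → take 4-7 (9); add 4.
Step 3: frontier [3-4 6, 1-4 9, 1-5 12, 2-7 12] → take 3-4 (6); add 3.
Step 4: frontier [1-3 3, 3-6 3, 1-4 9, 1-5 12, 2-7 12] → take 1-3 (3); add 1.
Step 5: frontier [3-6 3, 2-7 12] → take 3-6 (3); add 6.
Step 6: frontier [2-6 11, 2-7 12] → take 2-6 (11); add 2.
Vertex order: 5, 7, 4, 3, 1, 6, 2. The 6th vertex is 6.

6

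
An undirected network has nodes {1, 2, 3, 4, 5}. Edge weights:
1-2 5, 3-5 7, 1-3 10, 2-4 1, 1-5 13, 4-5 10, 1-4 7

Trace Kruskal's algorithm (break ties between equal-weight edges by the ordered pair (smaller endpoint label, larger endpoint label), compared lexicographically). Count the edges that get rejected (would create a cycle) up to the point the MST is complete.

Kruskal: consider edges lightest-first.
2-4 (1): add — endpoints in different components.
1-2 (5): add — endpoints in different components.
1-4 (7): skip — 1 and 4 already connected.
3-5 (7): add — endpoints in different components.
1-3 (10): add — endpoints in different components.
Edges rejected before the tree was complete: 1.

1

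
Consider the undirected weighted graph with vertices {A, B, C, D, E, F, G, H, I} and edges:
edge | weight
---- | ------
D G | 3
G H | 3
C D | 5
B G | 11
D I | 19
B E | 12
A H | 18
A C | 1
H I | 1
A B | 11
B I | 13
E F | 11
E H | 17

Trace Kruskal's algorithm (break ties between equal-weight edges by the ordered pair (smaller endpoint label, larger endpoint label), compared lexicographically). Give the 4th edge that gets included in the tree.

G-H

Kruskal's algorithm — process edges by increasing weight (ties by edge label):
A C (1): add — endpoints in different components.
H I (1): add — endpoints in different components.
D G (3): add — endpoints in different components.
G H (3): add — endpoints in different components.
C D (5): add — endpoints in different components.
A B (11): add — endpoints in different components.
B G (11): skip — B and G already connected.
E F (11): add — endpoints in different components.
B E (12): add — endpoints in different components.
The 4th edge added is G H.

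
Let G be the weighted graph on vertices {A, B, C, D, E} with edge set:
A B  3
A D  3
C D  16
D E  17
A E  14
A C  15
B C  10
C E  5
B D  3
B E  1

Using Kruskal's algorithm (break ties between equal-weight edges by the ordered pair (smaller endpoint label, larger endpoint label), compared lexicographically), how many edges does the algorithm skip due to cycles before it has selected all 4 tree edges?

Sort edges by weight, then run Kruskal:
B E (1): add — endpoints in different components.
A B (3): add — endpoints in different components.
A D (3): add — endpoints in different components.
B D (3): skip — B and D already connected.
C E (5): add — endpoints in different components.
Edges rejected before the tree was complete: 1.

1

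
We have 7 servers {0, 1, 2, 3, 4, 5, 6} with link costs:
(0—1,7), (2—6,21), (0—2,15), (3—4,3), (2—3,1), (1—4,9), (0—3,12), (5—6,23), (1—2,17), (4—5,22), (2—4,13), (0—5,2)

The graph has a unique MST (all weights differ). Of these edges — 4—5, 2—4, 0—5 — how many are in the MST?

Sort edges by weight, then run Kruskal:
2—3 (1): add — endpoints in different components.
0—5 (2): add — endpoints in different components.
3—4 (3): add — endpoints in different components.
0—1 (7): add — endpoints in different components.
1—4 (9): add — endpoints in different components.
0—3 (12): skip — 0 and 3 already connected.
2—4 (13): skip — 2 and 4 already connected.
0—2 (15): skip — 0 and 2 already connected.
1—2 (17): skip — 1 and 2 already connected.
2—6 (21): add — endpoints in different components.
MST edge set: {2—3, 0—5, 3—4, 0—1, 1—4, 2—6}.
Of the listed edges, {0—5} are in the MST → 1.

1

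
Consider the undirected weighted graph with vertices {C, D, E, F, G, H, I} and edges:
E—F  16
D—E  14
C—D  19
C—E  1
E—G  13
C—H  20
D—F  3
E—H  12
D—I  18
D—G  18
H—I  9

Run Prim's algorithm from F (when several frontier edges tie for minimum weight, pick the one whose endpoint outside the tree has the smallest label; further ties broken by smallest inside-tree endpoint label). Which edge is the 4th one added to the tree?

Prim, starting at F.
Step 1: frontier [D—F 3, E—F 16] → take D—F (3); add D.
Step 2: frontier [D—E 14, D—G 18, D—I 18, C—D 19, E—F 16] → take D—E (14); add E.
Step 3: frontier [D—G 18, D—I 18, C—D 19, C—E 1, E—H 12, E—G 13] → take C—E (1); add C.
Step 4: frontier [C—H 20, D—G 18, D—I 18, E—H 12, E—G 13] → take E—H (12); add H.
Step 5: frontier [D—G 18, D—I 18, E—G 13, H—I 9] → take H—I (9); add I.
Step 6: frontier [D—G 18, E—G 13] → take E—G (13); add G.
The 4th edge added is E—H.

E-H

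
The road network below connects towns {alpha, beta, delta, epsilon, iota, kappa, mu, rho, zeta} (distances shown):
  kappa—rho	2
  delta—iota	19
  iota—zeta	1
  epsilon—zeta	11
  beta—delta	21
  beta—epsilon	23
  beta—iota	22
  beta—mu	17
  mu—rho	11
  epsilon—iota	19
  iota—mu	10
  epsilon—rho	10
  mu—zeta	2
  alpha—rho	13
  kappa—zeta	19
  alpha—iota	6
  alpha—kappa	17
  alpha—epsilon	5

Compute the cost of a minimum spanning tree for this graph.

62

Kruskal: consider edges lightest-first.
iota—zeta (1): add — endpoints in different components.
kappa—rho (2): add — endpoints in different components.
mu—zeta (2): add — endpoints in different components.
alpha—epsilon (5): add — endpoints in different components.
alpha—iota (6): add — endpoints in different components.
epsilon—rho (10): add — endpoints in different components.
iota—mu (10): skip — mu and iota already connected.
epsilon—zeta (11): skip — zeta and epsilon already connected.
mu—rho (11): skip — mu and rho already connected.
alpha—rho (13): skip — alpha and rho already connected.
alpha—kappa (17): skip — alpha and kappa already connected.
beta—mu (17): add — endpoints in different components.
delta—iota (19): add — endpoints in different components.
MST edges: iota—zeta, kappa—rho, mu—zeta, alpha—epsilon, alpha—iota, epsilon—rho, beta—mu, delta—iota; total weight 1+2+2+5+6+10+17+19 = 62.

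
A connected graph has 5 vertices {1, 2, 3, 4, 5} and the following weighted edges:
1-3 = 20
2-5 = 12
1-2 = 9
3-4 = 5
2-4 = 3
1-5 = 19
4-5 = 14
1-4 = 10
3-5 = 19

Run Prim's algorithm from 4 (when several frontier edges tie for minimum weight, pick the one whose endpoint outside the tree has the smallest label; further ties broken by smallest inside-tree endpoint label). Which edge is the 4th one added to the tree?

Prim, starting at 4.
Step 1: frontier [2-4 3, 3-4 5, 1-4 10, 4-5 14] → take 2-4 (3); add 2.
Step 2: frontier [1-2 9, 2-5 12, 3-4 5, 1-4 10, 4-5 14] → take 3-4 (5); add 3.
Step 3: frontier [1-2 9, 2-5 12, 3-5 19, 1-3 20, 1-4 10, 4-5 14] → take 1-2 (9); add 1.
Step 4: frontier [1-5 19, 2-5 12, 3-5 19, 4-5 14] → take 2-5 (12); add 5.
The 4th edge added is 2-5.

2-5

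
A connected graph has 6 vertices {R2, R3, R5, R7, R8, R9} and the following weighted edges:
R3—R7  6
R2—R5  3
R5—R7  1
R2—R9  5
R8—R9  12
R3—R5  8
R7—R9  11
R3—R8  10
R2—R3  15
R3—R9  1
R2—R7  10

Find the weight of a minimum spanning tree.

20

Sort edges by weight, then run Kruskal:
R3—R9 (1): add. Components now {R7} {R8} {R5} {R2} {R3,R9}
R5—R7 (1): add. Components now {R5,R7} {R8} {R2} {R3,R9}
R2—R5 (3): add. Components now {R2,R5,R7} {R8} {R3,R9}
R2—R9 (5): add. Components now {R2,R3,R5,R7,R9} {R8}
R3—R7 (6): skip — R7 and R3 already connected.
R3—R5 (8): skip — R5 and R3 already connected.
R2—R7 (10): skip — R7 and R2 already connected.
R3—R8 (10): add. Components now {R2,R3,R5,R7,R8,R9}
MST edges: R3—R9, R5—R7, R2—R5, R2—R9, R3—R8; total weight 1+1+3+5+10 = 20.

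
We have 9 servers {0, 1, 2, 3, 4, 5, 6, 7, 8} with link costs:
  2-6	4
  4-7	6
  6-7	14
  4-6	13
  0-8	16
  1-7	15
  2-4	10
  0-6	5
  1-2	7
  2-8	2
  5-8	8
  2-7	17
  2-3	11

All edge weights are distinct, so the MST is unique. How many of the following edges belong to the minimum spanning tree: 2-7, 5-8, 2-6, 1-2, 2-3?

4

Sort edges by weight, then run Kruskal:
2-8 (2): add — endpoints in different components.
2-6 (4): add — endpoints in different components.
0-6 (5): add — endpoints in different components.
4-7 (6): add — endpoints in different components.
1-2 (7): add — endpoints in different components.
5-8 (8): add — endpoints in different components.
2-4 (10): add — endpoints in different components.
2-3 (11): add — endpoints in different components.
MST edge set: {2-8, 2-6, 0-6, 4-7, 1-2, 5-8, 2-4, 2-3}.
Of the listed edges, {5-8, 2-6, 1-2, 2-3} are in the MST → 4.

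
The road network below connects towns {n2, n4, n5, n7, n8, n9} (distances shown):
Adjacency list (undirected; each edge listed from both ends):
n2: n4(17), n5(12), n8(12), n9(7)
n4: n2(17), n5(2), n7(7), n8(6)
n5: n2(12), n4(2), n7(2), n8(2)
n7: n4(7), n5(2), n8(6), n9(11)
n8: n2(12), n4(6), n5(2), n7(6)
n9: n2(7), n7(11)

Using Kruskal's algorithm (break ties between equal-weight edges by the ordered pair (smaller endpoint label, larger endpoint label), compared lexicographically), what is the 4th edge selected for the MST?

Kruskal: consider edges lightest-first.
n4—n5 (2): add. Components now {n4,n5} {n8} {n2} {n9} {n7}
n5—n7 (2): add. Components now {n4,n5,n7} {n8} {n2} {n9}
n5—n8 (2): add. Components now {n4,n5,n7,n8} {n2} {n9}
n4—n8 (6): skip — n8 and n4 already connected.
n7—n8 (6): skip — n8 and n7 already connected.
n2—n9 (7): add. Components now {n4,n5,n7,n8} {n2,n9}
n4—n7 (7): skip — n4 and n7 already connected.
n7—n9 (11): add. Components now {n2,n4,n5,n7,n8,n9}
The 4th edge added is n2—n9.

n2-n9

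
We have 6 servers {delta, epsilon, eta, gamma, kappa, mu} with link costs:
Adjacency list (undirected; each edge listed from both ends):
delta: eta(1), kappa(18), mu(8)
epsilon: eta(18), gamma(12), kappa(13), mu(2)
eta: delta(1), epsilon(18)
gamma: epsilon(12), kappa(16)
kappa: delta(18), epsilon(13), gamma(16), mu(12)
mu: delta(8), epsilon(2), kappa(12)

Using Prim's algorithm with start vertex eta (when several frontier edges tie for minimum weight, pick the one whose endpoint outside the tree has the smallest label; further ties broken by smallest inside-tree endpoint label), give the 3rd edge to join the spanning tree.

epsilon-mu

Prim's algorithm from eta:
Step 1: frontier [delta eta 1, epsilon eta 18] → take delta eta (1); add delta.
Step 2: frontier [delta mu 8, delta kappa 18, epsilon eta 18] → take delta mu (8); add mu.
Step 3: frontier [delta kappa 18, epsilon eta 18, epsilon mu 2, kappa mu 12] → take epsilon mu (2); add epsilon.
Step 4: frontier [delta kappa 18, epsilon gamma 12, epsilon kappa 13, kappa mu 12] → take epsilon gamma (12); add gamma.
Step 5: frontier [delta kappa 18, epsilon kappa 13, gamma kappa 16, kappa mu 12] → take kappa mu (12); add kappa.
The 3rd edge added is epsilon mu.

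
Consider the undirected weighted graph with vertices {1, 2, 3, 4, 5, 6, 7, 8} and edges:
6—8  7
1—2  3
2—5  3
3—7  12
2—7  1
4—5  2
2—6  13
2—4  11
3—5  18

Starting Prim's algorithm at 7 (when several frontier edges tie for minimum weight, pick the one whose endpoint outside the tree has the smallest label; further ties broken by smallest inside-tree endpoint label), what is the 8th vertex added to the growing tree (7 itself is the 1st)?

Grow the tree from 7 using Prim:
Step 1: cheapest edge leaving the tree is 2—7 (1); add 2.
Step 2: cheapest edge leaving the tree is 1—2 (3); add 1.
Step 3: cheapest edge leaving the tree is 2—5 (3); add 5.
Step 4: cheapest edge leaving the tree is 4—5 (2); add 4.
Step 5: cheapest edge leaving the tree is 3—7 (12); add 3.
Step 6: cheapest edge leaving the tree is 2—6 (13); add 6.
Step 7: cheapest edge leaving the tree is 6—8 (7); add 8.
Vertex order: 7, 2, 1, 5, 4, 3, 6, 8. The 8th vertex is 8.

8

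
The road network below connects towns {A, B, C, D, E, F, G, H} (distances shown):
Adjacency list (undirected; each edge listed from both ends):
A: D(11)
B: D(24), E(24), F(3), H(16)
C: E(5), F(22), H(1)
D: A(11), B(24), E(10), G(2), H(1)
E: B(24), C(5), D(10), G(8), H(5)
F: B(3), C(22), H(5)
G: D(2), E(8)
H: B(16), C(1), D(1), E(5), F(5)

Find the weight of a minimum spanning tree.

28

Grow the tree from F using Prim:
Step 1: frontier [B F 3, F H 5, C F 22] → take B F (3); add B.
Step 2: frontier [B H 16, B D 24, B E 24, F H 5, C F 22] → take F H (5); add H.
Step 3: frontier [B D 24, B E 24, C F 22, C H 1, D H 1, E H 5] → take C H (1); add C.
Step 4: frontier [B D 24, B E 24, C E 5, D H 1, E H 5] → take D H (1); add D.
Step 5: frontier [B E 24, C E 5, D G 2, D E 10, A D 11, E H 5] → take D G (2); add G.
Step 6: frontier [B E 24, C E 5, D E 10, A D 11, E G 8, E H 5] → take C E (5); add E.
Step 7: frontier [A D 11] → take A D (11); add A.
MST edges: B F, F H, C H, D H, D G, C E, A D; total weight 3+5+1+1+2+5+11 = 28.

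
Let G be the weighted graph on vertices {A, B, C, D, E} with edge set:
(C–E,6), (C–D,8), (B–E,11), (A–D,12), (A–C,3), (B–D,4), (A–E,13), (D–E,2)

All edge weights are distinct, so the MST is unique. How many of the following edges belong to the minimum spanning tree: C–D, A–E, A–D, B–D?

1

Sort edges by weight, then run Kruskal:
D–E (2): add. Components now {A} {B} {C} {D,E}
A–C (3): add. Components now {A,C} {B} {D,E}
B–D (4): add. Components now {A,C} {B,D,E}
C–E (6): add. Components now {A,B,C,D,E}
MST edge set: {D–E, A–C, B–D, C–E}.
Of the listed edges, {B–D} are in the MST → 1.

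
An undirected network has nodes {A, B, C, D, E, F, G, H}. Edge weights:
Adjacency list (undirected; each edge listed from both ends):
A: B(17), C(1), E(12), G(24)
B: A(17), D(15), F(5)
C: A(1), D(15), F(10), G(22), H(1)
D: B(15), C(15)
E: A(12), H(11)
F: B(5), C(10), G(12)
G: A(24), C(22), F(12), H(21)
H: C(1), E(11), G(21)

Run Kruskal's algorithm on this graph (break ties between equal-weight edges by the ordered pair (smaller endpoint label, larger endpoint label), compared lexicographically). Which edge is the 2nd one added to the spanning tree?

C-H

Sort edges by weight, then run Kruskal:
A-C (1): add — endpoints in different components.
C-H (1): add — endpoints in different components.
B-F (5): add — endpoints in different components.
C-F (10): add — endpoints in different components.
E-H (11): add — endpoints in different components.
A-E (12): skip — A and E already connected.
F-G (12): add — endpoints in different components.
B-D (15): add — endpoints in different components.
The 2nd edge added is C-H.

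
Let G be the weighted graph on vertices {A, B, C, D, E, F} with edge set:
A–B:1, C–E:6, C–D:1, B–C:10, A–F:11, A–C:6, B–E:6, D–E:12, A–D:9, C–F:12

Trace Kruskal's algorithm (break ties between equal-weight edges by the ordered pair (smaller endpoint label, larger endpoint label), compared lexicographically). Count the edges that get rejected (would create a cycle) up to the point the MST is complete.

3

Kruskal: consider edges lightest-first.
A–B (1): add — endpoints in different components.
C–D (1): add — endpoints in different components.
A–C (6): add — endpoints in different components.
B–E (6): add — endpoints in different components.
C–E (6): skip — C and E already connected.
A–D (9): skip — A and D already connected.
B–C (10): skip — B and C already connected.
A–F (11): add — endpoints in different components.
Edges rejected before the tree was complete: 3.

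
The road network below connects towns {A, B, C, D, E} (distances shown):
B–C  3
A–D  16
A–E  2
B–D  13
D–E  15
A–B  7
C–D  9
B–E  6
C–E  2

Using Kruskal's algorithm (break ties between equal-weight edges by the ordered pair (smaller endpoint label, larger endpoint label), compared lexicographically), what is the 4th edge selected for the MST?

C-D

Kruskal's algorithm — process edges by increasing weight (ties by edge label):
A–E (2): add. Components now {A,E} {B} {C} {D}
C–E (2): add. Components now {A,C,E} {B} {D}
B–C (3): add. Components now {A,B,C,E} {D}
B–E (6): skip — B and E already connected.
A–B (7): skip — A and B already connected.
C–D (9): add. Components now {A,B,C,D,E}
The 4th edge added is C–D.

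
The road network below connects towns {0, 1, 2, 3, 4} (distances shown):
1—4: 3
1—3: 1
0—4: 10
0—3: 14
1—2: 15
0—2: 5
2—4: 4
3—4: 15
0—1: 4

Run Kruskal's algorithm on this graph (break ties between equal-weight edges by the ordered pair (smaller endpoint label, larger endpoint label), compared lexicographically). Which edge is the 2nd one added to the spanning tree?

1-4

Kruskal: consider edges lightest-first.
1—3 (1): add. Components now {0} {1,3} {2} {4}
1—4 (3): add. Components now {0} {1,3,4} {2}
0—1 (4): add. Components now {0,1,3,4} {2}
2—4 (4): add. Components now {0,1,2,3,4}
The 2nd edge added is 1—4.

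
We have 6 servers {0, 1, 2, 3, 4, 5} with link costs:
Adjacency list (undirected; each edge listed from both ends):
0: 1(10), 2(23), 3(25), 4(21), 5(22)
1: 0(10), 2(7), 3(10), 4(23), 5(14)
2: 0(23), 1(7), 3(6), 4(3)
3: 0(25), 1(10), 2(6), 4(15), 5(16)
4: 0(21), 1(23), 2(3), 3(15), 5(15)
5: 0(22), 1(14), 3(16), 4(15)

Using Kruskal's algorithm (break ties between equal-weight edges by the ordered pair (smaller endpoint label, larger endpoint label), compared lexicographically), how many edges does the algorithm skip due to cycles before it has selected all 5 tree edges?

Sort edges by weight, then run Kruskal:
2–4 (3): add — endpoints in different components.
2–3 (6): add — endpoints in different components.
1–2 (7): add — endpoints in different components.
0–1 (10): add — endpoints in different components.
1–3 (10): skip — 1 and 3 already connected.
1–5 (14): add — endpoints in different components.
Edges rejected before the tree was complete: 1.

1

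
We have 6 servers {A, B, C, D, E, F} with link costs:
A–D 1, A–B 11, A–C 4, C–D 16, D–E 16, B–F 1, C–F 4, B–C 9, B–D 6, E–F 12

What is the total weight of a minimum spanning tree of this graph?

Grow the tree from B using Prim:
Step 1: cheapest edge leaving the tree is B–F (1); add F.
Step 2: cheapest edge leaving the tree is C–F (4); add C.
Step 3: cheapest edge leaving the tree is A–C (4); add A.
Step 4: cheapest edge leaving the tree is A–D (1); add D.
Step 5: cheapest edge leaving the tree is E–F (12); add E.
MST edges: B–F, C–F, A–C, A–D, E–F; total weight 1+4+4+1+12 = 22.

22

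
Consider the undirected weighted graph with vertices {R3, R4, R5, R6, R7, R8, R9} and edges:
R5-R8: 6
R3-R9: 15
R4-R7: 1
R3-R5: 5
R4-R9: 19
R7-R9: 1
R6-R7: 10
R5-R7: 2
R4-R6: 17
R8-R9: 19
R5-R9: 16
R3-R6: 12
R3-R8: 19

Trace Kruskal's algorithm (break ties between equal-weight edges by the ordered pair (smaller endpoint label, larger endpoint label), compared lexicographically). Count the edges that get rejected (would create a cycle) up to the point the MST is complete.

Kruskal's algorithm — process edges by increasing weight (ties by edge label):
R4-R7 (1): add — endpoints in different components.
R7-R9 (1): add — endpoints in different components.
R5-R7 (2): add — endpoints in different components.
R3-R5 (5): add — endpoints in different components.
R5-R8 (6): add — endpoints in different components.
R6-R7 (10): add — endpoints in different components.
Edges rejected before the tree was complete: 0.

0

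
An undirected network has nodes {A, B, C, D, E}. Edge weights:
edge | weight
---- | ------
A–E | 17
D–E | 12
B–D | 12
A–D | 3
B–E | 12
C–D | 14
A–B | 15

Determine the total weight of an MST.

Kruskal's algorithm — process edges by increasing weight (ties by edge label):
A–D (3): add. Components now {A,D} {B} {C} {E}
B–D (12): add. Components now {A,B,D} {C} {E}
B–E (12): add. Components now {A,B,D,E} {C}
D–E (12): skip — D and E already connected.
C–D (14): add. Components now {A,B,C,D,E}
MST edges: A–D, B–D, B–E, C–D; total weight 3+12+12+14 = 41.

41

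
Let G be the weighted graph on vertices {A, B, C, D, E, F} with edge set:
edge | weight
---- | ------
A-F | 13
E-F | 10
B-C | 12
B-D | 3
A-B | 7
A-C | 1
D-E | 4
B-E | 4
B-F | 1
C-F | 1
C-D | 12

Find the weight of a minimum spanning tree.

10

Kruskal's algorithm — process edges by increasing weight (ties by edge label):
A-C (1): add. Components now {A,C} {B} {D} {E} {F}
B-F (1): add. Components now {A,C} {B,F} {D} {E}
C-F (1): add. Components now {A,B,C,F} {D} {E}
B-D (3): add. Components now {A,B,C,D,F} {E}
B-E (4): add. Components now {A,B,C,D,E,F}
MST edges: A-C, B-F, C-F, B-D, B-E; total weight 1+1+1+3+4 = 10.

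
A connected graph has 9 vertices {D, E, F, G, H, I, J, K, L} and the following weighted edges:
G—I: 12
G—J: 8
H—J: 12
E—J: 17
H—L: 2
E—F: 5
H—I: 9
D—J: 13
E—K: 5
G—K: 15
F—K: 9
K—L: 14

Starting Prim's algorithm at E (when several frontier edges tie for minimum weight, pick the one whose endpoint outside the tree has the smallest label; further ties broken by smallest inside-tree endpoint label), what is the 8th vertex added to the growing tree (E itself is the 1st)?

Prim's algorithm from E:
Step 1: frontier [E—F 5, E—K 5, E—J 17] → take E—F (5); add F.
Step 2: frontier [E—K 5, E—J 17, F—K 9] → take E—K (5); add K.
Step 3: frontier [E—J 17, K—L 14, G—K 15] → take K—L (14); add L.
Step 4: frontier [E—J 17, G—K 15, H—L 2] → take H—L (2); add H.
Step 5: frontier [E—J 17, H—I 9, H—J 12, G—K 15] → take H—I (9); add I.
Step 6: frontier [E—J 17, H—J 12, G—I 12, G—K 15] → take G—I (12); add G.
Step 7: frontier [E—J 17, G—J 8, H—J 12] → take G—J (8); add J.
Step 8: frontier [D—J 13] → take D—J (13); add D.
Vertex order: E, F, K, L, H, I, G, J, D. The 8th vertex is J.

J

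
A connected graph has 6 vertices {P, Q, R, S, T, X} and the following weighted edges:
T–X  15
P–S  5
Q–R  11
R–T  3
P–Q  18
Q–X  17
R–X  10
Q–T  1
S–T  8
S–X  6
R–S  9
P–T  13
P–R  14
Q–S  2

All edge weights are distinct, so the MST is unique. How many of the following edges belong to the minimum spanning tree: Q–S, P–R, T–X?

Sort edges by weight, then run Kruskal:
Q–T (1): add. Components now {S} {P} {Q,T} {X} {R}
Q–S (2): add. Components now {Q,S,T} {P} {X} {R}
R–T (3): add. Components now {Q,R,S,T} {P} {X}
P–S (5): add. Components now {P,Q,R,S,T} {X}
S–X (6): add. Components now {P,Q,R,S,T,X}
MST edge set: {Q–T, Q–S, R–T, P–S, S–X}.
Of the listed edges, {Q–S} are in the MST → 1.

1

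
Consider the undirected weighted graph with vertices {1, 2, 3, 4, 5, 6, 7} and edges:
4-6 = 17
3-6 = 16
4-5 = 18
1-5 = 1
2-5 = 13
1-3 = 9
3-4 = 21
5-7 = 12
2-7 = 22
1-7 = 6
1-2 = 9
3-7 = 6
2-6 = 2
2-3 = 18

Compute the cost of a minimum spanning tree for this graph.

Kruskal: consider edges lightest-first.
1-5 (1): add. Components now {1,5} {2} {3} {4} {6} {7}
2-6 (2): add. Components now {1,5} {2,6} {3} {4} {7}
1-7 (6): add. Components now {1,5,7} {2,6} {3} {4}
3-7 (6): add. Components now {1,3,5,7} {2,6} {4}
1-2 (9): add. Components now {1,2,3,5,6,7} {4}
1-3 (9): skip — 1 and 3 already connected.
5-7 (12): skip — 5 and 7 already connected.
2-5 (13): skip — 2 and 5 already connected.
3-6 (16): skip — 3 and 6 already connected.
4-6 (17): add. Components now {1,2,3,4,5,6,7}
MST edges: 1-5, 2-6, 1-7, 3-7, 1-2, 4-6; total weight 1+2+6+6+9+17 = 41.

41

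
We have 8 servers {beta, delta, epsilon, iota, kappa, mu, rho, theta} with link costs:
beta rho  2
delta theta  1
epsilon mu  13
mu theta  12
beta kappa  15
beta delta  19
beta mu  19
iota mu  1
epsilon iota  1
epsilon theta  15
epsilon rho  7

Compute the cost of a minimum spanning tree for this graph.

39

Sort edges by weight, then run Kruskal:
delta theta (1): add — endpoints in different components.
epsilon iota (1): add — endpoints in different components.
iota mu (1): add — endpoints in different components.
beta rho (2): add — endpoints in different components.
epsilon rho (7): add — endpoints in different components.
mu theta (12): add — endpoints in different components.
epsilon mu (13): skip — mu and epsilon already connected.
beta kappa (15): add — endpoints in different components.
MST edges: delta theta, epsilon iota, iota mu, beta rho, epsilon rho, mu theta, beta kappa; total weight 1+1+1+2+7+12+15 = 39.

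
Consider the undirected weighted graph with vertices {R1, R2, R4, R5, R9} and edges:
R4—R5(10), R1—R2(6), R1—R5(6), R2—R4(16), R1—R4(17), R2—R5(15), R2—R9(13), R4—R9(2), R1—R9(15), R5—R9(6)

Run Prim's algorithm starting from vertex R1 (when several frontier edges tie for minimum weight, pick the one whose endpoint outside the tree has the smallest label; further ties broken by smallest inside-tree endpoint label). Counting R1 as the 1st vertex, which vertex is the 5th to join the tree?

Prim's algorithm from R1:
Step 1: frontier [R1—R2 6, R1—R5 6, R1—R9 15, R1—R4 17] → take R1—R2 (6); add R2.
Step 2: frontier [R1—R5 6, R1—R9 15, R1—R4 17, R2—R9 13, R2—R5 15, R2—R4 16] → take R1—R5 (6); add R5.
Step 3: frontier [R1—R9 15, R1—R4 17, R2—R9 13, R2—R4 16, R5—R9 6, R4—R5 10] → take R5—R9 (6); add R9.
Step 4: frontier [R1—R4 17, R2—R4 16, R4—R5 10, R4—R9 2] → take R4—R9 (2); add R4.
Vertex order: R1, R2, R5, R9, R4. The 5th vertex is R4.

R4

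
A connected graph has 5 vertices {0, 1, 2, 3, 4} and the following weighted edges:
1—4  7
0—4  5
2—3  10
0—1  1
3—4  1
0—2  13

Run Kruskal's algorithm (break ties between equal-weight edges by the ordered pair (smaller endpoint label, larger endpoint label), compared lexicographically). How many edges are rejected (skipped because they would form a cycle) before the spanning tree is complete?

Sort edges by weight, then run Kruskal:
0—1 (1): add. Components now {0,1} {2} {3} {4}
3—4 (1): add. Components now {0,1} {2} {3,4}
0—4 (5): add. Components now {0,1,3,4} {2}
1—4 (7): skip — 1 and 4 already connected.
2—3 (10): add. Components now {0,1,2,3,4}
Edges rejected before the tree was complete: 1.

1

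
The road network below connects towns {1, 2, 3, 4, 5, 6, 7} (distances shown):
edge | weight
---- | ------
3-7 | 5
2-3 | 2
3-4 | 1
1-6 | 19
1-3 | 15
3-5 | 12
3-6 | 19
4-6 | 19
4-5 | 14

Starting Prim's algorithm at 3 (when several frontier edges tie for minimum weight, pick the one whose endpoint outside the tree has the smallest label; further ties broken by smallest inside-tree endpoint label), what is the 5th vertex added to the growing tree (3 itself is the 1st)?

Prim's algorithm from 3:
Step 1: cheapest edge leaving the tree is 3-4 (1); add 4.
Step 2: cheapest edge leaving the tree is 2-3 (2); add 2.
Step 3: cheapest edge leaving the tree is 3-7 (5); add 7.
Step 4: cheapest edge leaving the tree is 3-5 (12); add 5.
Step 5: cheapest edge leaving the tree is 1-3 (15); add 1.
Step 6: cheapest edge leaving the tree is 1-6 (19); add 6.
Vertex order: 3, 4, 2, 7, 5, 1, 6. The 5th vertex is 5.

5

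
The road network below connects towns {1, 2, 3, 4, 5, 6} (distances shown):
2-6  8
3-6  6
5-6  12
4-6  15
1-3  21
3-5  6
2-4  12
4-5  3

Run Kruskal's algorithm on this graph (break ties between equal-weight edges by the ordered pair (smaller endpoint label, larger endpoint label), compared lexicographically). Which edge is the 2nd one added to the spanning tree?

Sort edges by weight, then run Kruskal:
4-5 (3): add. Components now {1} {2} {3} {4,5} {6}
3-5 (6): add. Components now {1} {2} {3,4,5} {6}
3-6 (6): add. Components now {1} {2} {3,4,5,6}
2-6 (8): add. Components now {1} {2,3,4,5,6}
2-4 (12): skip — 2 and 4 already connected.
5-6 (12): skip — 5 and 6 already connected.
4-6 (15): skip — 4 and 6 already connected.
1-3 (21): add. Components now {1,2,3,4,5,6}
The 2nd edge added is 3-5.

3-5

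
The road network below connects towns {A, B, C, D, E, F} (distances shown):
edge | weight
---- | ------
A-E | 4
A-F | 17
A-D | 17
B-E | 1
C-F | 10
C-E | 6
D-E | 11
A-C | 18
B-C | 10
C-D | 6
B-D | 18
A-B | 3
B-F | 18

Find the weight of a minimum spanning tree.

26

Prim, starting at A.
Step 1: frontier [A-B 3, A-E 4, A-D 17, A-F 17, A-C 18] → take A-B (3); add B.
Step 2: frontier [A-E 4, A-D 17, A-F 17, A-C 18, B-E 1, B-C 10, B-D 18, B-F 18] → take B-E (1); add E.
Step 3: frontier [A-D 17, A-F 17, A-C 18, B-C 10, B-D 18, B-F 18, C-E 6, D-E 11] → take C-E (6); add C.
Step 4: frontier [A-D 17, A-F 17, B-D 18, B-F 18, C-D 6, C-F 10, D-E 11] → take C-D (6); add D.
Step 5: frontier [A-F 17, B-F 18, C-F 10] → take C-F (10); add F.
MST edges: A-B, B-E, C-E, C-D, C-F; total weight 3+1+6+6+10 = 26.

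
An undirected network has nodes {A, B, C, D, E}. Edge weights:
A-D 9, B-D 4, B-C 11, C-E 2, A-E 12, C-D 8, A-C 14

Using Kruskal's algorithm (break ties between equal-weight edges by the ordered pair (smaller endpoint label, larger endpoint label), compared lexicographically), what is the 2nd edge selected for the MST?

Kruskal's algorithm — process edges by increasing weight (ties by edge label):
C-E (2): add — endpoints in different components.
B-D (4): add — endpoints in different components.
C-D (8): add — endpoints in different components.
A-D (9): add — endpoints in different components.
The 2nd edge added is B-D.

B-D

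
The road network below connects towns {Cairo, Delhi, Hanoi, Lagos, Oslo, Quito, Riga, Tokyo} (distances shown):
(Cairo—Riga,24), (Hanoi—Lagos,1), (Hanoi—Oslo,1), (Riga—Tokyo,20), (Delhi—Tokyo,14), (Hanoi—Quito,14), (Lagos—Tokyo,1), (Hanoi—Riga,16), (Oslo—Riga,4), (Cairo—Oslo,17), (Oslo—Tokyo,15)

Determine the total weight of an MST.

Prim, starting at Quito.
Step 1: cheapest edge leaving the tree is Hanoi—Quito (14); add Hanoi.
Step 2: cheapest edge leaving the tree is Hanoi—Lagos (1); add Lagos.
Step 3: cheapest edge leaving the tree is Hanoi—Oslo (1); add Oslo.
Step 4: cheapest edge leaving the tree is Lagos—Tokyo (1); add Tokyo.
Step 5: cheapest edge leaving the tree is Oslo—Riga (4); add Riga.
Step 6: cheapest edge leaving the tree is Delhi—Tokyo (14); add Delhi.
Step 7: cheapest edge leaving the tree is Cairo—Oslo (17); add Cairo.
MST edges: Hanoi—Quito, Hanoi—Lagos, Hanoi—Oslo, Lagos—Tokyo, Oslo—Riga, Delhi—Tokyo, Cairo—Oslo; total weight 14+1+1+1+4+14+17 = 52.

52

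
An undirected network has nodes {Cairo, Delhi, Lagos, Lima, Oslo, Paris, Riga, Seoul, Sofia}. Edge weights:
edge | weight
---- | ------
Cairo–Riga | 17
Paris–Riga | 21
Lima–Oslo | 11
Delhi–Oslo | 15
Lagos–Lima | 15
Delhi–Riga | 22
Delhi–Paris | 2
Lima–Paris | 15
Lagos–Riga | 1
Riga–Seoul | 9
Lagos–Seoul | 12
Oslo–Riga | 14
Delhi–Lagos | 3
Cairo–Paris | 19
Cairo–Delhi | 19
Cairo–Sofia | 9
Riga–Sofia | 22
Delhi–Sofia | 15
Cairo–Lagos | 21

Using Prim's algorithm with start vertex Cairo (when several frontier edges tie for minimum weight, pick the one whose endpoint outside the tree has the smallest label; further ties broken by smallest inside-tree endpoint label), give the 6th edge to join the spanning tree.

Riga-Seoul

Prim's algorithm from Cairo:
Step 1: cheapest edge leaving the tree is Cairo–Sofia (9); add Sofia.
Step 2: cheapest edge leaving the tree is Delhi–Sofia (15); add Delhi.
Step 3: cheapest edge leaving the tree is Delhi–Paris (2); add Paris.
Step 4: cheapest edge leaving the tree is Delhi–Lagos (3); add Lagos.
Step 5: cheapest edge leaving the tree is Lagos–Riga (1); add Riga.
Step 6: cheapest edge leaving the tree is Riga–Seoul (9); add Seoul.
Step 7: cheapest edge leaving the tree is Oslo–Riga (14); add Oslo.
Step 8: cheapest edge leaving the tree is Lima–Oslo (11); add Lima.
The 6th edge added is Riga–Seoul.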